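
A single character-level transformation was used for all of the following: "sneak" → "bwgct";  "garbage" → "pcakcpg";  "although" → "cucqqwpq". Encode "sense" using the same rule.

The shift depends on letter class: consonant s→b is +9, but vowel e→g is +2. Two shifts are in play — +2 for a/e/i/o/u, +9 for every other letter.
On sense: s(cons)+9=b, e(vowel)+2=g, n(cons)+9=w, s(cons)+9=b, e(vowel)+2=g.

bgwbg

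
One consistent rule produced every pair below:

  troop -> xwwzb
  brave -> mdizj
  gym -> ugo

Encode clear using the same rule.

zimtk

The output letters match the input read backwards, each shifted +8: troop reversed is poort. The word is reversed, then every letter is shifted forward by 8.
For clear: reverse → raelc; then shift: r+8=z, a+8=i, e+8=m, l+8=t, c+8=k.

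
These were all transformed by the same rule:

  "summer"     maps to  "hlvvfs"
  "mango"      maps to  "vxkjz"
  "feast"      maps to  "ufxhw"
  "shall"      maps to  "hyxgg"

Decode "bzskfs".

s(18)→h(7) and u(20)→l(11) fit y≡15x+23 (mod 26); the inverse of 15 mod 26 is 7. Treating letters as 0–25, the rule is x ↦ 15x + 23 (mod 26).
Undoing it on bzskfs: b(1)→7·(1−23)≡2=c; z(25)→7·(25−23)≡14=o; s(18)→7·(18−23)≡17=r; k(10)→7·(10−23)≡13=n; f(5)→7·(5−23)≡4=e; s(18)→7·(18−23)≡17=r (all mod 26).

corner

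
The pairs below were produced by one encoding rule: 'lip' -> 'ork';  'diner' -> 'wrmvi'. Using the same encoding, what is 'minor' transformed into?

nrmli

Each pair mirrors across the alphabet (l↔o, i↔r, p↔k): positions sum to 25. Each letter is replaced by its mirror in the alphabet: a↔z, b↔y, c↔x, and so on (the Atbash cipher).
On minor: m↔n, i↔r, n↔m, o↔l, r↔i.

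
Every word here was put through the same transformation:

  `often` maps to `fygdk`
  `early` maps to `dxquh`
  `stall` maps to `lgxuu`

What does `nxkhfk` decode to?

o(14)→f(5) and f(5)→y(24) fit y≡21x+23 (mod 26); the inverse of 21 mod 26 is 5. This is an affine cipher: with a=0,…,z=25, each position x becomes (21x+23) mod 26.
Decoding nxkhfk: n(13)→5·(13−23)≡2=c; x(23)→5·(23−23)≡0=a; k(10)→5·(10−23)≡13=n; h(7)→5·(7−23)≡24=y; f(5)→5·(5−23)≡14=o; k(10)→5·(10−23)≡13=n (all mod 26).

canyon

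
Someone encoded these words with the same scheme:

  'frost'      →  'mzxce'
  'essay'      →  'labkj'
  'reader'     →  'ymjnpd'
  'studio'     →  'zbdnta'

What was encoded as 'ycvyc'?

Each letter shifts forward by (position + 7), i.e. 7, 8, 9, … — the shift grows by one for each successive letter.
Undoing it on ycvyc: y−7=r, c−8=u, v−9=m, y−10=o, c−11=r.

rumor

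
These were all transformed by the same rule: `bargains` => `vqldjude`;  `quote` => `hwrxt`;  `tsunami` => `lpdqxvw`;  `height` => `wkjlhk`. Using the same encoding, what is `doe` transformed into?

hrg

The output letters match the input read backwards, each shifted +3: bargains reversed is sniagrab. Read the word backwards and shift each letter +3.
For doe: reverse → eod; then shift: e+3=h, o+3=r, d+3=g.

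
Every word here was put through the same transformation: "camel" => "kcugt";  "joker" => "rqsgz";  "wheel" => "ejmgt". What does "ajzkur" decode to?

shrimp

Shifts by position in camel: pos 0: c→k (+8), pos 1: a→c (+2), pos 2: m→u (+8), pos 3: e→g (+2) — repeating every 2. The shifts repeat in a cycle of length 2: positions 0,1,… shift by +8, +2, then the pattern repeats.
Reversing it on ajzkur: a−8=s, j−2=h, z−8=r, k−2=i, u−8=m, r−2=p.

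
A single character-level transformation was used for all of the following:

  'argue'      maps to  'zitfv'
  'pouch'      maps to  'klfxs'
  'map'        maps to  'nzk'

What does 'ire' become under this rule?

Each pair mirrors across the alphabet (a↔z, r↔i, g↔t): positions sum to 25. Each letter is replaced by its mirror in the alphabet: a↔z, b↔y, c↔x, and so on (the Atbash cipher).
Applying it to ire: i↔r, r↔i, e↔v.

riv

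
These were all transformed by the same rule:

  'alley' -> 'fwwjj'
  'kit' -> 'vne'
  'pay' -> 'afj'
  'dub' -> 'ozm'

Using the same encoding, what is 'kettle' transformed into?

The shift depends on letter class: consonant l→w is +11, but vowel a→f is +5. The rule splits by letter class: vowels +5, consonants +11.
Applying it to kettle: k(cons)+11=v, e(vowel)+5=j, t(cons)+11=e, t(cons)+11=e, l(cons)+11=w, e(vowel)+5=j.

vjeewj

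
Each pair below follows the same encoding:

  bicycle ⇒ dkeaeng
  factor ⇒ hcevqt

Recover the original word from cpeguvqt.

ancestor

Compare letters: b→d is +2, i→k is +2, c→e is +2 — a constant shift. Each letter is shifted forward by 2 in the alphabet (a Caesar shift of +2).
Undoing it on cpeguvqt: c−2=a, p−2=n, e−2=c, g−2=e, u−2=s, v−2=t, q−2=o, t−2=r.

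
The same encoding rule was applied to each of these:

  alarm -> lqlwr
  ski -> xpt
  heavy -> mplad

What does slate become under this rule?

The shift depends on letter class: consonant l→q is +5, but vowel a→l is +11. Vowels shift forward by 11 and consonants shift forward by 5.
Applying it to slate: s(cons)+5=x, l(cons)+5=q, a(vowel)+11=l, t(cons)+5=y, e(vowel)+11=p.

xqlyp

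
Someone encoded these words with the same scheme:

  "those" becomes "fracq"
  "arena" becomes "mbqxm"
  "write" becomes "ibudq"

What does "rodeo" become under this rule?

dypoa

It's a Vigenère-style cipher with numeric key [12,10]: position i shifts by key[i mod 2].
On rodeo: r+12=d, o+10=y, d+12=p, e+10=o, o+12=a.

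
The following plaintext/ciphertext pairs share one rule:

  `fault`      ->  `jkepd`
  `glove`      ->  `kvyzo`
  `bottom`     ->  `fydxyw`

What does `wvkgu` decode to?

slack

The shifts repeat in a cycle of length 3: positions 0,1,… shift by +4, +10, +10, then the pattern repeats.
Undoing it on wvkgu: w−4=s, v−10=l, k−10=a, g−4=c, u−10=k.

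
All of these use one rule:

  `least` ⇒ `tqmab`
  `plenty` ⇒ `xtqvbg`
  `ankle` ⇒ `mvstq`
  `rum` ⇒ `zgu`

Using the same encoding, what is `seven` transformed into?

Vowels shift forward by 12 and consonants shift forward by 8.
For seven: s(cons)+8=a, e(vowel)+12=q, v(cons)+8=d, e(vowel)+12=q, n(cons)+8=v.

aqdqv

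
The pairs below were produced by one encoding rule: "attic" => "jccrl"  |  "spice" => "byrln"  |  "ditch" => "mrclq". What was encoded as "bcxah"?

story

Compare letters: a→j is +9, t→c is +9, t→c is +9 — a constant shift. Each letter is shifted forward by 9 in the alphabet (a Caesar shift of +9).
Undoing it on bcxah: b−9=s, c−9=t, x−9=o, a−9=r, h−9=y.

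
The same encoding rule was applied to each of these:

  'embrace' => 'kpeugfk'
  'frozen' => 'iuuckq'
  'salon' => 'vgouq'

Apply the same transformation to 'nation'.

qgwouq

The shift depends on letter class: consonant m→p is +3, but vowel e→k is +6. Vowels shift forward by 6 and consonants shift forward by 3.
For nation: n(cons)+3=q, a(vowel)+6=g, t(cons)+3=w, i(vowel)+6=o, o(vowel)+6=u, n(cons)+3=q.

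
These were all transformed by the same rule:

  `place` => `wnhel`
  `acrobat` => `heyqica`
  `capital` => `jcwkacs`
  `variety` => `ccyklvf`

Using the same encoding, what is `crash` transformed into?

Shifts by position in place: pos 0: p→w (+7), pos 1: l→n (+2), pos 2: a→h (+7), pos 3: c→e (+2) — repeating every 2. The shifts repeat in a cycle of length 2: positions 0,1,… shift by +7, +2, then the pattern repeats.
Applying it to crash: c+7=j, r+2=t, a+7=h, s+2=u, h+7=o.

jthuo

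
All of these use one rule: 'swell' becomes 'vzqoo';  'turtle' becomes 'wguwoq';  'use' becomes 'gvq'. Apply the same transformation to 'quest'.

tgqvw

Two shifts are in play — +12 for a/e/i/o/u, +3 for every other letter.
On quest: q(cons)+3=t, u(vowel)+12=g, e(vowel)+12=q, s(cons)+3=v, t(cons)+3=w.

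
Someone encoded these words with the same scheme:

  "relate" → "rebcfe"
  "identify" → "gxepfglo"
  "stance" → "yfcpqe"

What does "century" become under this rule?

qepfmro

r(17)→r(17) and e(4)→e(4) fit y≡7x+2 (mod 26); the inverse of 7 mod 26 is 15. Each letter's alphabet position (a=0..z=25) is mapped through 7·x+2 mod 26 — an affine cipher.
For century: c(2)→7·2+2≡16=q; e(4)→7·4+2≡4=e; n(13)→7·13+2≡15=p; t(19)→7·19+2≡5=f; u(20)→7·20+2≡12=m; r(17)→7·17+2≡17=r; y(24)→7·24+2≡14=o (all mod 26).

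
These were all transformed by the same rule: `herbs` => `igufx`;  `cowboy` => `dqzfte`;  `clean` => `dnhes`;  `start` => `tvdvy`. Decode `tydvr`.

swarm

The shift increases by 1 at each position, starting from +1: 1, 2, 3, ….
Reversing it on tydvr: t−1=s, y−2=w, d−3=a, v−4=r, r−5=m.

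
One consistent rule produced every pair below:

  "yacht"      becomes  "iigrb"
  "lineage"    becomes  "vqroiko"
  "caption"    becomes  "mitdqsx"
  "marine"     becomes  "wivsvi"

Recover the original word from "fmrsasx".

A repeating key of period 3 is used — shifts +10, +8, +4 over and over.
Decoding fmrsasx: f−10=v, m−8=e, r−4=n, s−10=i, a−8=s, s−4=o, x−10=n.

venison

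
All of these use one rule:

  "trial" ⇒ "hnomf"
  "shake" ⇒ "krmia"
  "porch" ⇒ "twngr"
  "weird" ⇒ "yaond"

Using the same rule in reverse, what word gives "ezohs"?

t(19)→h(7) and r(17)→n(13) fit y≡23x+12 (mod 26); the inverse of 23 mod 26 is 17. Treating letters as 0–25, the rule is x ↦ 23x + 12 (mod 26).
Reversing it on ezohs: e(4)→17·(4−12)≡20=u; z(25)→17·(25−12)≡13=n; o(14)→17·(14−12)≡8=i; h(7)→17·(7−12)≡19=t; s(18)→17·(18−12)≡24=y (all mod 26).

unity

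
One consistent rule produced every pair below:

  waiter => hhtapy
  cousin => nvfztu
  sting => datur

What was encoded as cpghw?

rival

It's a Vigenère-style cipher with numeric key [11,7]: position i shifts by key[i mod 2].
Undoing it on cpghw: c−11=r, p−7=i, g−11=v, h−7=a, w−11=l.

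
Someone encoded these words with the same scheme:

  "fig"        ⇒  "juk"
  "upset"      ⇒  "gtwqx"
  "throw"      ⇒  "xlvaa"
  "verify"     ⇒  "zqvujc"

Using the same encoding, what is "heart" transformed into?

lqmvx

The shift depends on letter class: consonant f→j is +4, but vowel i→u is +12. Vowels shift forward by 12 and consonants shift forward by 4.
Applying it to heart: h(cons)+4=l, e(vowel)+12=q, a(vowel)+12=m, r(cons)+4=v, t(cons)+4=x.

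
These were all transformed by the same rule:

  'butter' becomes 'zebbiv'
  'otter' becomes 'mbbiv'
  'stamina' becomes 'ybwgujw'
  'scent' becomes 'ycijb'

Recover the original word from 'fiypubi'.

b(1)→z(25) and u(20)→e(4) fit y≡3x+22 (mod 26); the inverse of 3 mod 26 is 9. Treating letters as 0–25, the rule is x ↦ 3x + 22 (mod 26).
Reversing it on fiypubi: f(5)→9·(5−22)≡3=d; i(8)→9·(8−22)≡4=e; y(24)→9·(24−22)≡18=s; p(15)→9·(15−22)≡15=p; u(20)→9·(20−22)≡8=i; b(1)→9·(1−22)≡19=t; i(8)→9·(8−22)≡4=e (all mod 26).

despite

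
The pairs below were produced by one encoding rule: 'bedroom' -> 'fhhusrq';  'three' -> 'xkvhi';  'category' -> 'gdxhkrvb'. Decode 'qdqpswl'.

Shifts by position in bedroom: pos 0: b→f (+4), pos 1: e→h (+3), pos 2: d→h (+4), pos 3: r→u (+3) — repeating every 2. It's a Vigenère-style cipher with numeric key [4,3]: position i shifts by key[i mod 2].
Decoding qdqpswl: q−4=m, d−3=a, q−4=m, p−3=m, s−4=o, w−3=t, l−4=h.

mammoth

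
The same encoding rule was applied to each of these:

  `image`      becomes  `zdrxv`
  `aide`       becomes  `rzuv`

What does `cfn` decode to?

This is a Caesar cipher with shift 17.
Undoing it on cfn: c−17=l, f−17=o, n−17=w.

low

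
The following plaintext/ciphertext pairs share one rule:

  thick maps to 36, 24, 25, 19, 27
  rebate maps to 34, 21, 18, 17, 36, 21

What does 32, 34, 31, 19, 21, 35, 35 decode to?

process

t is letter #20 and maps to 36: an offset of 16. The number is (letter's place in the alphabet, a=1) + 16.
Undoing it on 32, 34, 31, 19, 21, 35, 35: 32→(32−16)÷1=16=p, 34→(34−16)÷1=18=r, 31→(31−16)÷1=15=o, 19→(19−16)÷1=3=c, 21→(21−16)÷1=5=e, 35→(35−16)÷1=19=s, 35→(35−16)÷1=19=s.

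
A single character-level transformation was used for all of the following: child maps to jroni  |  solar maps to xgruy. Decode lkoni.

chief

The output letters match the input read backwards, each shifted +6: child reversed is dlihc. The word is reversed, then every letter is shifted forward by 6.
Decoding lkoni: shift back: l−6=f, k−6=e, o−6=i, n−6=h, i−6=c → feihc; then reverse → chief.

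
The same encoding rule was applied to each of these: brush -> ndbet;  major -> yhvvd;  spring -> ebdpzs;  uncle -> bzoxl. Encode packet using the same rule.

bhowlf

The shift depends on letter class: consonant b→n is +12, but vowel u→b is +7. Two shifts are in play — +7 for a/e/i/o/u, +12 for every other letter.
Applying it to packet: p(cons)+12=b, a(vowel)+7=h, c(cons)+12=o, k(cons)+12=w, e(vowel)+7=l, t(cons)+12=f.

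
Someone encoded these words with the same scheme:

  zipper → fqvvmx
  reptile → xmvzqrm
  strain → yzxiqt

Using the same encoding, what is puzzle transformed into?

vcffrm

The shift depends on letter class: consonant z→f is +6, but vowel i→q is +8. Vowels shift forward by 8 and consonants shift forward by 6.
For puzzle: p(cons)+6=v, u(vowel)+8=c, z(cons)+6=f, z(cons)+6=f, l(cons)+6=r, e(vowel)+8=m.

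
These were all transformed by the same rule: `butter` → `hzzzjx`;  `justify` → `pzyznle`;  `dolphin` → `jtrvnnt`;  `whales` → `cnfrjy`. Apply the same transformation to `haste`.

nfyzj

The shift depends on letter class: consonant b→h is +6, but vowel u→z is +5. Vowels shift forward by 5 and consonants shift forward by 6.
On haste: h(cons)+6=n, a(vowel)+5=f, s(cons)+6=y, t(cons)+6=z, e(vowel)+5=j.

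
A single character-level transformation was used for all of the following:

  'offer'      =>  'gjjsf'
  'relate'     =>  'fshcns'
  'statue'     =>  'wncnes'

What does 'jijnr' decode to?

fifth

o(14)→g(6) and f(5)→j(9) fit y≡17x+2 (mod 26); the inverse of 17 mod 26 is 23. This is an affine cipher: with a=0,…,z=25, each position x becomes (17x+2) mod 26.
Decoding jijnr: j(9)→23·(9−2)≡5=f; i(8)→23·(8−2)≡8=i; j(9)→23·(9−2)≡5=f; n(13)→23·(13−2)≡19=t; r(17)→23·(17−2)≡7=h (all mod 26).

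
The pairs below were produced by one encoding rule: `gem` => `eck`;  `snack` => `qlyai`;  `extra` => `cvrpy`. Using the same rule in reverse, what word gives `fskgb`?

Compare letters: g→e is +24, e→c is +24, m→k is +24 — a constant shift. This is a Caesar cipher with shift 24.
Undoing it on fskgb: f−24=h, s−24=u, k−24=m, g−24=i, b−24=d.

humid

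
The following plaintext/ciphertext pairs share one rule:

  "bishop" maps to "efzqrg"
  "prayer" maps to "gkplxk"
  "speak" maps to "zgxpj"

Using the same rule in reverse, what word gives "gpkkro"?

parrot

Treating letters as 0–25, the rule is x ↦ 15x + 15 (mod 26).
Reversing it on gpkkro: g(6)→7·(6−15)≡15=p; p(15)→7·(15−15)≡0=a; k(10)→7·(10−15)≡17=r; k(10)→7·(10−15)≡17=r; r(17)→7·(17−15)≡14=o; o(14)→7·(14−15)≡19=t (all mod 26).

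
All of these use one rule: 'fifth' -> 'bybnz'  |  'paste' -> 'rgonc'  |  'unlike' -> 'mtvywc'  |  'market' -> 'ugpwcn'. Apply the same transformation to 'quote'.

Treating letters as 0–25, the rule is x ↦ 25x + 6 (mod 26).
On quote: q(16)→25·16+6≡16=q; u(20)→25·20+6≡12=m; o(14)→25·14+6≡18=s; t(19)→25·19+6≡13=n; e(4)→25·4+6≡2=c (all mod 26).

qmsnc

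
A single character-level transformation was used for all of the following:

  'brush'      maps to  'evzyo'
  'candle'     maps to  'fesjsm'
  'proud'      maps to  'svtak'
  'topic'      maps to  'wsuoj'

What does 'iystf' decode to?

In brush: b→e is +3, r→v is +4, u→z is +5, s→y is +6 — the shift increases by 1 each position. The shift increases by 1 at each position, starting from +3: 3, 4, 5, ….
Reversing it on iystf: i−3=f, y−4=u, s−5=n, t−6=n, f−7=y.

funny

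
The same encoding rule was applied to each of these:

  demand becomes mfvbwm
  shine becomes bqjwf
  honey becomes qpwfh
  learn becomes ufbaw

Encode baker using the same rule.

Vowels shift forward by 1 and consonants shift forward by 9.
Applying it to baker: b(cons)+9=k, a(vowel)+1=b, k(cons)+9=t, e(vowel)+1=f, r(cons)+9=a.

kbtfa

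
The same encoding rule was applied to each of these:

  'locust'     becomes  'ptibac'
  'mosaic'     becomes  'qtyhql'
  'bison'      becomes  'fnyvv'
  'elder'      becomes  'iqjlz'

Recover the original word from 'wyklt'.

In locust: l→p is +4, o→t is +5, c→i is +6, u→b is +7 — the shift increases by 1 each position. Letter i (0-indexed) is shifted by i+4, so successive shifts are 4, 5, 6, ….
Undoing it on wyklt: w−4=s, y−5=t, k−6=e, l−7=e, t−8=l.

steel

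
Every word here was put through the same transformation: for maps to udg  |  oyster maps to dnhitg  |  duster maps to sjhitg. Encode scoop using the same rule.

Compare letters: f→u is +15, o→d is +15, r→g is +15 — a constant shift. Each letter is shifted forward by 15 in the alphabet (a Caesar shift of +15).
On scoop: s+15=h, c+15=r, o+15=d, o+15=d, p+15=e.

hrdde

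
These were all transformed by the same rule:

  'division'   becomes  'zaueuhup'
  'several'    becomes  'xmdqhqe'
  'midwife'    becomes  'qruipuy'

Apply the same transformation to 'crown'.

The output letters match the input read backwards, each shifted +12: division reversed is noisivid. Two steps: reverse the string, then apply a Caesar shift of +12.
On crown: reverse → nworc; then shift: n+12=z, w+12=i, o+12=a, r+12=d, c+12=o.

ziado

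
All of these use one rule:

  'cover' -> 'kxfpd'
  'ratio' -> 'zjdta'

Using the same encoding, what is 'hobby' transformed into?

In cover: c→k is +8, o→x is +9, v→f is +10, e→p is +11 — the shift increases by 1 each position. The shift increases by 1 at each position, starting from +8: 8, 9, 10, ….
Applying it to hobby: h+8=p, o+9=x, b+10=l, b+11=m, y+12=k.

pxlmk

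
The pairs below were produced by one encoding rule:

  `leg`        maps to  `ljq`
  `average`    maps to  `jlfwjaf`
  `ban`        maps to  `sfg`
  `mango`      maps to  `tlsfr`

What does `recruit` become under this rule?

The output letters match the input read backwards, each shifted +5: leg reversed is gel. The word is reversed, then every letter is shifted forward by 5.
Applying it to recruit: reverse → tiurcer; then shift: t+5=y, i+5=n, u+5=z, r+5=w, c+5=h, e+5=j, r+5=w.

ynzwhjw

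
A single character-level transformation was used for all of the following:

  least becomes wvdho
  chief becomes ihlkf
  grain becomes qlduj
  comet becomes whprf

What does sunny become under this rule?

bqqxv

The output letters match the input read backwards, each shifted +3: least reversed is tsael. Read the word backwards and shift each letter +3.
Applying it to sunny: reverse → ynnus; then shift: y+3=b, n+3=q, n+3=q, u+3=x, s+3=v.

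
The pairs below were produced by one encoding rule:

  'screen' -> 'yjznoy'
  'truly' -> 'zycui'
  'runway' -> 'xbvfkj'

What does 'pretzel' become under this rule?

In screen: s→y is +6, c→j is +7, r→z is +8, e→n is +9 — the shift increases by 1 each position. Each letter shifts forward by (position + 6), i.e. 6, 7, 8, … — the shift grows by one for each successive letter.
Applying it to pretzel: p+6=v, r+7=y, e+8=m, t+9=c, z+10=j, e+11=p, l+12=x.

vymcjpx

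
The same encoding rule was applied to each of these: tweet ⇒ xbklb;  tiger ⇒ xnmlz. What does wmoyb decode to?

shirt

The shift increases by 1 at each position, starting from +4: 4, 5, 6, ….
Reversing it on wmoyb: w−4=s, m−5=h, o−6=i, y−7=r, b−8=t.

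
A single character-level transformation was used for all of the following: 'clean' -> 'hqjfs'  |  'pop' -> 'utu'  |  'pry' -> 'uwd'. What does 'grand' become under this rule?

lwfsi

Compare letters: c→h is +5, l→q is +5, e→j is +5 — a constant shift. It's a constant shift of +5 (ROT5).
For grand: g+5=l, r+5=w, a+5=f, n+5=s, d+5=i.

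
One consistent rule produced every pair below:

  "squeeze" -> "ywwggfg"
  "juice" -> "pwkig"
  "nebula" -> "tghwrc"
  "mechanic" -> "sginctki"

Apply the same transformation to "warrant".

The shift depends on letter class: consonant s→y is +6, but vowel u→w is +2. Vowels shift forward by 2 and consonants shift forward by 6.
On warrant: w(cons)+6=c, a(vowel)+2=c, r(cons)+6=x, r(cons)+6=x, a(vowel)+2=c, n(cons)+6=t, t(cons)+6=z.

ccxxctz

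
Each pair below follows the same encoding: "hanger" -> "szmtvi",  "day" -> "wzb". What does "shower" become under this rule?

Each pair mirrors across the alphabet (h↔s, a↔z, n↔m): positions sum to 25. Letters are reflected about the middle of the alphabet (position → 25−position): Atbash.
For shower: s↔h, h↔s, o↔l, w↔d, e↔v, r↔i.

hsldvi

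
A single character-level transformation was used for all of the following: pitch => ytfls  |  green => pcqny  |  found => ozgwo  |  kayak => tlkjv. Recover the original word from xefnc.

otter

Shifts by position in pitch: pos 0: p→y (+9), pos 1: i→t (+11), pos 2: t→f (+12), pos 3: c→l (+9), pos 4: h→s (+11) — repeating every 3. It's a Vigenère-style cipher with numeric key [9,11,12]: position i shifts by key[i mod 3].
Decoding xefnc: x−9=o, e−11=t, f−12=t, n−9=e, c−11=r.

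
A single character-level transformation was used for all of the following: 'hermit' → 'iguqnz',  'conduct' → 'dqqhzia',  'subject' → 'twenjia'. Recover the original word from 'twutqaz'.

The shift increases by 1 at each position, starting from +1: 1, 2, 3, ….
Reversing it on twutqaz: t−1=s, w−2=u, u−3=r, t−4=p, q−5=l, a−6=u, z−7=s.

surplus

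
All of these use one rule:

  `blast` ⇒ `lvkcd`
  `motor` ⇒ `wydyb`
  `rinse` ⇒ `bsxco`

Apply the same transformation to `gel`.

Compare letters: b→l is +10, l→v is +10, a→k is +10 — a constant shift. Every letter moves 10 places later in the alphabet, wrapping around z→a.
On gel: g+10=q, e+10=o, l+10=v.

qov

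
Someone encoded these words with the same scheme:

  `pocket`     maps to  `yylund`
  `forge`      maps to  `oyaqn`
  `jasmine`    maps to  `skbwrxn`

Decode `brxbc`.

The shifts repeat in a cycle of length 2: positions 0,1,… shift by +9, +10, then the pattern repeats.
Reversing it on brxbc: b−9=s, r−10=h, x−9=o, b−10=r, c−9=t.

short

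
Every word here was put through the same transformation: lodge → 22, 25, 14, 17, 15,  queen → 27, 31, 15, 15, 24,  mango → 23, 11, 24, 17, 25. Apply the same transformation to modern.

l is letter #12 and maps to 22: an offset of 10. Each letter is replaced by its alphabet position (a=1..z=26) + 10.
On modern: m=13→23, o=15→25, d=4→14, e=5→15, r=18→28, n=14→24.

23, 25, 14, 15, 28, 24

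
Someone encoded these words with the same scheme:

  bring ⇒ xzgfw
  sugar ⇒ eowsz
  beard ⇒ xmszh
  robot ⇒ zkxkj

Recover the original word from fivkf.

b(1)→x(23) and r(17)→z(25) fit y≡5x+18 (mod 26); the inverse of 5 mod 26 is 21. Each letter's alphabet position (a=0..z=25) is mapped through 5·x+18 mod 26 — an affine cipher.
Undoing it on fivkf: f(5)→21·(5−18)≡13=n; i(8)→21·(8−18)≡24=y; v(21)→21·(21−18)≡11=l; k(10)→21·(10−18)≡14=o; f(5)→21·(5−18)≡13=n (all mod 26).

nylon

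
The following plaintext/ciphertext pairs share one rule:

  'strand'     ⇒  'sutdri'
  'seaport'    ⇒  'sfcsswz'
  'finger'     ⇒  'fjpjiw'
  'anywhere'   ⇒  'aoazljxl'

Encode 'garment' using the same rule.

Letter i (0-indexed) is shifted by i+0, so successive shifts are 0, 1, 2, ….
For garment: g+0=g, a+1=b, r+2=t, m+3=p, e+4=i, n+5=s, t+6=z.

gbtpisz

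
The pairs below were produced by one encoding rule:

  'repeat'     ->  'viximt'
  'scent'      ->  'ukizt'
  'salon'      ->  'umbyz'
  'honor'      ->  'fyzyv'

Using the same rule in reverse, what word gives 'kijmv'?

cedar

r(17)→v(21) and e(4)→i(8) fit y≡25x+12 (mod 26); the inverse of 25 mod 26 is 25. Treating letters as 0–25, the rule is x ↦ 25x + 12 (mod 26).
Decoding kijmv: k(10)→25·(10−12)≡2=c; i(8)→25·(8−12)≡4=e; j(9)→25·(9−12)≡3=d; m(12)→25·(12−12)≡0=a; v(21)→25·(21−12)≡17=r (all mod 26).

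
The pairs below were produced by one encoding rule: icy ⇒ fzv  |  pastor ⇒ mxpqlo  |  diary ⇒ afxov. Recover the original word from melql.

Compare letters: i→f is +23, c→z is +23, y→v is +23 — a constant shift. Every letter moves 23 places later in the alphabet, wrapping around z→a.
Undoing it on melql: m−23=p, e−23=h, l−23=o, q−23=t, l−23=o.

photo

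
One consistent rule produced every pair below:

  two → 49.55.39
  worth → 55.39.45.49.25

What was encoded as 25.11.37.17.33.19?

The formula is n = 2×(alphabet index, a=1) + 9.
Reversing it on 25.11.37.17.33.19: 25→(25−9)÷2=8=h, 11→(11−9)÷2=1=a, 37→(37−9)÷2=14=n, 17→(17−9)÷2=4=d, 33→(33−9)÷2=12=l, 19→(19−9)÷2=5=e.

handle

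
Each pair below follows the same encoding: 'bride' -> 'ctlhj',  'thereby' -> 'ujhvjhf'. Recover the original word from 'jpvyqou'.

In bride: b→c is +1, r→t is +2, i→l is +3, d→h is +4 — the shift increases by 1 each position. Each letter shifts forward by (position + 1), i.e. 1, 2, 3, … — the shift grows by one for each successive letter.
Undoing it on jpvyqou: j−1=i, p−2=n, v−3=s, y−4=u, q−5=l, o−6=i, u−7=n.

insulin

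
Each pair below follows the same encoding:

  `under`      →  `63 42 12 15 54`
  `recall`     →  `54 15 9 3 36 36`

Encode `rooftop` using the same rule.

u(#21)→63 and n(#14)→42: differences scale by 3, so n = 3·pos + 0. With a=1..z=26, the number is 3·pos.
For rooftop: r=18→54, o=15→45, o=15→45, f=6→18, t=20→60, o=15→45, p=16→48.

54 45 45 18 60 45 48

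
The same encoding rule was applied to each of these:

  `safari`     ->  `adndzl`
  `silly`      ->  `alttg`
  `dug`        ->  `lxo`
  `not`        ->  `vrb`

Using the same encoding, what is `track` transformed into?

The shift depends on letter class: consonant s→a is +8, but vowel a→d is +3. Two shifts are in play — +3 for a/e/i/o/u, +8 for every other letter.
Applying it to track: t(cons)+8=b, r(cons)+8=z, a(vowel)+3=d, c(cons)+8=k, k(cons)+8=s.

bzdks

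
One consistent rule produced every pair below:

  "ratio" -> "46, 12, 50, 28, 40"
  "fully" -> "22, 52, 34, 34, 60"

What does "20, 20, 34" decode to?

eel

With a=1..z=26, the number is 2·pos + 10.
Reversing it on 20, 20, 34: 20→(20−10)÷2=5=e, 20→(20−10)÷2=5=e, 34→(34−10)÷2=12=l.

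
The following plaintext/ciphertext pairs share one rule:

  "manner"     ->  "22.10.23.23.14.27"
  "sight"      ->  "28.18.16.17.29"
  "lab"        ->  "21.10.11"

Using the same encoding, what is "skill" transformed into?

28.20.18.21.21

m is letter #13 and maps to 22: an offset of 9. Each letter is replaced by its alphabet position (a=1..z=26) + 9.
For skill: s=19→28, k=11→20, i=9→18, l=12→21, l=12→21.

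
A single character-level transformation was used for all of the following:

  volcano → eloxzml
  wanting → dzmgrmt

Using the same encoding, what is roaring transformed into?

Each pair mirrors across the alphabet (v↔e, o↔l, l↔o): positions sum to 25. Letters are reflected about the middle of the alphabet (position → 25−position): Atbash.
Applying it to roaring: r↔i, o↔l, a↔z, r↔i, i↔r, n↔m, g↔t.

ilzirmt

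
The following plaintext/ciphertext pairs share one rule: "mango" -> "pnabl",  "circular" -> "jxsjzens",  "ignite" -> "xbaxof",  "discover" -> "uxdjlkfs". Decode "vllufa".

Each letter's alphabet position (a=0..z=25) is mapped through 11·x+13 mod 26 — an affine cipher.
Undoing it on vllufa: v(21)→19·(21−13)≡22=w; l(11)→19·(11−13)≡14=o; l(11)→19·(11−13)≡14=o; u(20)→19·(20−13)≡3=d; f(5)→19·(5−13)≡4=e; a(0)→19·(0−13)≡13=n (all mod 26).

wooden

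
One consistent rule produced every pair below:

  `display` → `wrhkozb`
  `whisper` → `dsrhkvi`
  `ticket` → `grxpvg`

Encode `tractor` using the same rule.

gizxgli

Each pair mirrors across the alphabet (d↔w, i↔r, s↔h): positions sum to 25. Each letter is replaced by its mirror in the alphabet: a↔z, b↔y, c↔x, and so on (the Atbash cipher).
For tractor: t↔g, r↔i, a↔z, c↔x, t↔g, o↔l, r↔i.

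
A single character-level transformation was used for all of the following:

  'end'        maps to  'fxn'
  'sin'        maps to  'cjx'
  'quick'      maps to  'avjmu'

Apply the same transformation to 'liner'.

The shift depends on letter class: consonant n→x is +10, but vowel e→f is +1. Two shifts are in play — +1 for a/e/i/o/u, +10 for every other letter.
For liner: l(cons)+10=v, i(vowel)+1=j, n(cons)+10=x, e(vowel)+1=f, r(cons)+10=b.

vjxfb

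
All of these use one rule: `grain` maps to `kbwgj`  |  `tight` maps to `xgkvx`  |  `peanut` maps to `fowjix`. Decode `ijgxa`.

unity

Each letter's alphabet position (a=0..z=25) is mapped through 11·x+22 mod 26 — an affine cipher.
Reversing it on ijgxa: i(8)→19·(8−22)≡20=u; j(9)→19·(9−22)≡13=n; g(6)→19·(6−22)≡8=i; x(23)→19·(23−22)≡19=t; a(0)→19·(0−22)≡24=y (all mod 26).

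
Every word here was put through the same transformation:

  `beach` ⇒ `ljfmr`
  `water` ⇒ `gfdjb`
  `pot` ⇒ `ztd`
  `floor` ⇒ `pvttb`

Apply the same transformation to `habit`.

The shift depends on letter class: consonant b→l is +10, but vowel e→j is +5. Vowels shift forward by 5 and consonants shift forward by 10.
For habit: h(cons)+10=r, a(vowel)+5=f, b(cons)+10=l, i(vowel)+5=n, t(cons)+10=d.

rflnd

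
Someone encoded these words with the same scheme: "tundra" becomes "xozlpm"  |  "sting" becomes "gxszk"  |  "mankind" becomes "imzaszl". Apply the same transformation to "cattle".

umxxrc

Each letter's alphabet position (a=0..z=25) is mapped through 17·x+12 mod 26 — an affine cipher.
Applying it to cattle: c(2)→17·2+12≡20=u; a(0)→17·0+12≡12=m; t(19)→17·19+12≡23=x; t(19)→17·19+12≡23=x; l(11)→17·11+12≡17=r; e(4)→17·4+12≡2=c (all mod 26).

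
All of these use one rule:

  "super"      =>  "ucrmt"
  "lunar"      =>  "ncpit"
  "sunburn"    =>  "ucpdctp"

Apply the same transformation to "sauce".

uicem

Vowels shift forward by 8 and consonants shift forward by 2.
On sauce: s(cons)+2=u, a(vowel)+8=i, u(vowel)+8=c, c(cons)+2=e, e(vowel)+8=m.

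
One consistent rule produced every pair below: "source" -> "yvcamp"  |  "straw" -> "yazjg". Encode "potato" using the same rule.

vvbjdz

In source: s→y is +6, o→v is +7, u→c is +8, r→a is +9 — the shift increases by 1 each position. Each letter shifts forward by (position + 6), i.e. 6, 7, 8, … — the shift grows by one for each successive letter.
Applying it to potato: p+6=v, o+7=v, t+8=b, a+9=j, t+10=d, o+11=z.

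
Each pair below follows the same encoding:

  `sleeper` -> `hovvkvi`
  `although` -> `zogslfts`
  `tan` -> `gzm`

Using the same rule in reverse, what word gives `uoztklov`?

Each pair mirrors across the alphabet (s↔h, l↔o, e↔v): positions sum to 25. Each letter is replaced by its mirror in the alphabet: a↔z, b↔y, c↔x, and so on (the Atbash cipher).
Decoding uoztklov: u↔f, o↔l, z↔a, t↔g, k↔p, l↔o, o↔l, v↔e.

flagpole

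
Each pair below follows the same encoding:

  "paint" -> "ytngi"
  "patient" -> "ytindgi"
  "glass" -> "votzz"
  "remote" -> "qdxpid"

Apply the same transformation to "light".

onvei

Each letter's alphabet position (a=0..z=25) is mapped through 9·x+19 mod 26 — an affine cipher.
For light: l(11)→9·11+19≡14=o; i(8)→9·8+19≡13=n; g(6)→9·6+19≡21=v; h(7)→9·7+19≡4=e; t(19)→9·19+19≡8=i (all mod 26).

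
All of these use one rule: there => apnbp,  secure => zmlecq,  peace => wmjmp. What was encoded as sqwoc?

In there: t→a is +7, h→p is +8, e→n is +9, r→b is +10 — the shift increases by 1 each position. The shift increases by 1 at each position, starting from +7: 7, 8, 9, ….
Undoing it on sqwoc: s−7=l, q−8=i, w−9=n, o−10=e, c−11=r.

liner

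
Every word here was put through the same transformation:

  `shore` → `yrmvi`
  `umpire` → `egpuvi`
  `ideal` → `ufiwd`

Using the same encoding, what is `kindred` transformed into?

s(18)→y(24) and h(7)→r(17) fit y≡3x+22 (mod 26); the inverse of 3 mod 26 is 9. Treating letters as 0–25, the rule is x ↦ 3x + 22 (mod 26).
Applying it to kindred: k(10)→3·10+22≡0=a; i(8)→3·8+22≡20=u; n(13)→3·13+22≡9=j; d(3)→3·3+22≡5=f; r(17)→3·17+22≡21=v; e(4)→3·4+22≡8=i; d(3)→3·3+22≡5=f (all mod 26).

aujfvif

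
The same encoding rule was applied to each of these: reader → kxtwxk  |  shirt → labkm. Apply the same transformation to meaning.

fxtgbgz

Compare letters: r→k is +19, e→x is +19, a→t is +19 — a constant shift. It's a constant shift of +19 (ROT19).
Applying it to meaning: m+19=f, e+19=x, a+19=t, n+19=g, i+19=b, n+19=g, g+19=z.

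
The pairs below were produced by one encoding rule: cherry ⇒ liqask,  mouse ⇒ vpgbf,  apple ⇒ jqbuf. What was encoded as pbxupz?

Shifts by position in cherry: pos 0: c→l (+9), pos 1: h→i (+1), pos 2: e→q (+12), pos 3: r→a (+9), pos 4: r→s (+1), pos 5: y→k (+12) — repeating every 3. A repeating key of period 3 is used — shifts +9, +1, +12 over and over.
Undoing it on pbxupz: p−9=g, b−1=a, x−12=l, u−9=l, p−1=o, z−12=n.

gallon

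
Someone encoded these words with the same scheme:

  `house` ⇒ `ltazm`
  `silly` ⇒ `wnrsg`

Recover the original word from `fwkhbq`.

In house: h→l is +4, o→t is +5, u→a is +6, s→z is +7 — the shift increases by 1 each position. Each letter shifts forward by (position + 4), i.e. 4, 5, 6, … — the shift grows by one for each successive letter.
Reversing it on fwkhbq: f−4=b, w−5=r, k−6=e, h−7=a, b−8=t, q−9=h.

breath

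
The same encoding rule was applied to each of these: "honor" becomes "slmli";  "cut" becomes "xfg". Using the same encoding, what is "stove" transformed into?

hglev

Each letter is replaced by its mirror in the alphabet: a↔z, b↔y, c↔x, and so on (the Atbash cipher).
Applying it to stove: s↔h, t↔g, o↔l, v↔e, e↔v.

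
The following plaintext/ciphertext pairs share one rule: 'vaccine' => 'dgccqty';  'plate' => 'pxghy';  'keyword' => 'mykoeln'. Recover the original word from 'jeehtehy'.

footnote

v(21)→d(3) and a(0)→g(6) fit y≡11x+6 (mod 26); the inverse of 11 mod 26 is 19. Each letter's alphabet position (a=0..z=25) is mapped through 11·x+6 mod 26 — an affine cipher.
Decoding jeehtehy: j(9)→19·(9−6)≡5=f; e(4)→19·(4−6)≡14=o; e(4)→19·(4−6)≡14=o; h(7)→19·(7−6)≡19=t; t(19)→19·(19−6)≡13=n; e(4)→19·(4−6)≡14=o; h(7)→19·(7−6)≡19=t; y(24)→19·(24−6)≡4=e (all mod 26).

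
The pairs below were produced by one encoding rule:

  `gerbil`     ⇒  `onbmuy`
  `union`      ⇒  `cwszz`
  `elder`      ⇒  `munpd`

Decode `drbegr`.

In gerbil: g→o is +8, e→n is +9, r→b is +10, b→m is +11 — the shift increases by 1 each position. The shift increases by 1 at each position, starting from +8: 8, 9, 10, ….
Decoding drbegr: d−8=v, r−9=i, b−10=r, e−11=t, g−12=u, r−13=e.

virtue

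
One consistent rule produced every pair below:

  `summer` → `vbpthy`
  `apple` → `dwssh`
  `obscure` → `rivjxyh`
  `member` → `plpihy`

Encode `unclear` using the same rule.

Shifts by position in summer: pos 0: s→v (+3), pos 1: u→b (+7), pos 2: m→p (+3), pos 3: m→t (+7) — repeating every 2. The shifts repeat in a cycle of length 2: positions 0,1,… shift by +3, +7, then the pattern repeats.
For unclear: u+3=x, n+7=u, c+3=f, l+7=s, e+3=h, a+7=h, r+3=u.

xufshhu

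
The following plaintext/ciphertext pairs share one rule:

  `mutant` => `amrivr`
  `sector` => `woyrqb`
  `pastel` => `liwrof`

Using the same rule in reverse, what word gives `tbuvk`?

m(12)→a(0) and u(20)→m(12) fit y≡21x+8 (mod 26); the inverse of 21 mod 26 is 5. This is an affine cipher: with a=0,…,z=25, each position x becomes (21x+8) mod 26.
Undoing it on tbuvk: t(19)→5·(19−8)≡3=d; b(1)→5·(1−8)≡17=r; u(20)→5·(20−8)≡8=i; v(21)→5·(21−8)≡13=n; k(10)→5·(10−8)≡10=k (all mod 26).

drink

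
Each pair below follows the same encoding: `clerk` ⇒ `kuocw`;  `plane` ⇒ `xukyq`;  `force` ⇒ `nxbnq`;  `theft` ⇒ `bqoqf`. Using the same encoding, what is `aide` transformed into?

In clerk: c→k is +8, l→u is +9, e→o is +10, r→c is +11 — the shift increases by 1 each position. The shift increases by 1 at each position, starting from +8: 8, 9, 10, ….
Applying it to aide: a+8=i, i+9=r, d+10=n, e+11=p.

irnp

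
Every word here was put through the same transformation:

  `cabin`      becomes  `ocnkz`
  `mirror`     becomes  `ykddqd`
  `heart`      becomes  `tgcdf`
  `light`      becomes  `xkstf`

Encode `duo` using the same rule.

pwq

The shift depends on letter class: consonant c→o is +12, but vowel a→c is +2. Two shifts are in play — +2 for a/e/i/o/u, +12 for every other letter.
For duo: d(cons)+12=p, u(vowel)+2=w, o(vowel)+2=q.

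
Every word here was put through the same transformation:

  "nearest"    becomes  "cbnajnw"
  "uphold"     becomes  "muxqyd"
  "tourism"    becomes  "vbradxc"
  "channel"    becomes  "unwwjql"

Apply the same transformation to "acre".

The output letters match the input read backwards, each shifted +9: nearest reversed is tseraen. Two steps: reverse the string, then apply a Caesar shift of +9.
On acre: reverse → erca; then shift: e+9=n, r+9=a, c+9=l, a+9=j.

nalj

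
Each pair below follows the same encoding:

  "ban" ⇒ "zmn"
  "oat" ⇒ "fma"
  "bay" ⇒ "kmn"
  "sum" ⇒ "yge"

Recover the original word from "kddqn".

berry

The output letters match the input read backwards, each shifted +12: ban reversed is nab. Two steps: reverse the string, then apply a Caesar shift of +12.
Decoding kddqn: shift back: k−12=y, d−12=r, d−12=r, q−12=e, n−12=b → yrreb; then reverse → berry.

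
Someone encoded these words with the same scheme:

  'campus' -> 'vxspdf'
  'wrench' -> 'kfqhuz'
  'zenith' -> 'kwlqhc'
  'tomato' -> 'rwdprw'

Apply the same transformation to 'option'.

qrlwsr

The output letters match the input read backwards, each shifted +3: campus reversed is supmac. The word is reversed, then every letter is shifted forward by 3.
For option: reverse → noitpo; then shift: n+3=q, o+3=r, i+3=l, t+3=w, p+3=s, o+3=r.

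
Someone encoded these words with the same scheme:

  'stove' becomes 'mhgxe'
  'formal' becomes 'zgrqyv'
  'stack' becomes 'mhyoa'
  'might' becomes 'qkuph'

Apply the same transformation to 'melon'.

This is an affine cipher: with a=0,…,z=25, each position x becomes (21x+24) mod 26.
On melon: m(12)→21·12+24≡16=q; e(4)→21·4+24≡4=e; l(11)→21·11+24≡21=v; o(14)→21·14+24≡6=g; n(13)→21·13+24≡11=l (all mod 26).

qevgl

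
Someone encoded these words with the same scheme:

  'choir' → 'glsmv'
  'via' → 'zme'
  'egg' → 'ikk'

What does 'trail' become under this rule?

This is a Caesar cipher with shift 4.
For trail: t+4=x, r+4=v, a+4=e, i+4=m, l+4=p.

xvemp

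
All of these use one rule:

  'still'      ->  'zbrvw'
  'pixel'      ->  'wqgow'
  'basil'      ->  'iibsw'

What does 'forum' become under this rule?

In still: s→z is +7, t→b is +8, i→r is +9, l→v is +10 — the shift increases by 1 each position. The shift increases by 1 at each position, starting from +7: 7, 8, 9, ….
For forum: f+7=m, o+8=w, r+9=a, u+10=e, m+11=x.

mwaex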